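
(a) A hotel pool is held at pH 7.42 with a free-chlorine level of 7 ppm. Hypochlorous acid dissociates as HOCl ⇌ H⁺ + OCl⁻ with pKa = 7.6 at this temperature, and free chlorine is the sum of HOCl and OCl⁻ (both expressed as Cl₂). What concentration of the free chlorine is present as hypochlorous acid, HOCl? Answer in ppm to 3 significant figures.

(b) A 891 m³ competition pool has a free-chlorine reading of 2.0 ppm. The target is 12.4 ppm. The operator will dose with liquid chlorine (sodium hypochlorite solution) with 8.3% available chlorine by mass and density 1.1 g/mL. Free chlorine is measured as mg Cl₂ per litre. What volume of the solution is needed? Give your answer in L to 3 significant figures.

(a) [OCl⁻]/[HOCl] = 10^(pH − pKa) = 10^(7.42 − 7.6) = 10^-0.18 = 0.6607.
(a) Fraction as HOCl = 1 / (1 + 0.6607) = 0.6022.
(a) HOCl = 0.6022 × 7 ppm = 4.215 ppm.

(b) Volume: 891 m³ = 891,000 L.
(b) Chlorine deficit: 12.4 − 2.0 = 10.4 ppm = 10.4 mg/L as Cl₂.
(b) Cl₂ equivalent needed: 10.4 mg/L × 891,000 L = 9,266,000 mg = 9266 g.
(b) Product at 8.3% available chlorine: 9266 / 0.083 = 111,600 g.
(b) Volume at density 1.1 g/mL: 111,600 g ÷ 1.1 g/mL = 101,500 mL.

(a) 4.22 ppm; (b) 101 L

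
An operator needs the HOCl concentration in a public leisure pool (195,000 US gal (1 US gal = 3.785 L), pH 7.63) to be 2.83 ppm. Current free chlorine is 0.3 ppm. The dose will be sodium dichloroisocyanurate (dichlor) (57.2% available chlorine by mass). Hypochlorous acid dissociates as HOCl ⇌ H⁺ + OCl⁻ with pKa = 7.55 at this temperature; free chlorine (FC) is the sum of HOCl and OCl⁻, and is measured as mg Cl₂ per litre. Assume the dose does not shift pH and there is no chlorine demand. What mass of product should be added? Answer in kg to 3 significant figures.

Volume: 195,000 US gal × 3.785 L/gal = 738,075 L.
[OCl⁻]/[HOCl] = 10^(pH − pKa) = 10^(7.63 − 7.55) = 1.202; fraction as HOCl = 1/(1 + 1.202) = 0.4541.
Free chlorine required for 2.83 ppm HOCl: 2.83 / 0.4541 = 6.232 ppm.
FC to add: 6.232 − 0.3 = 5.932 mg/L as Cl₂.
Cl₂ equivalent: 5.932 mg/L × 738,075 L = 4379 g.
Product at 57.2% available Cl: 4379 / 0.572 = 7655 g.

7.65 kg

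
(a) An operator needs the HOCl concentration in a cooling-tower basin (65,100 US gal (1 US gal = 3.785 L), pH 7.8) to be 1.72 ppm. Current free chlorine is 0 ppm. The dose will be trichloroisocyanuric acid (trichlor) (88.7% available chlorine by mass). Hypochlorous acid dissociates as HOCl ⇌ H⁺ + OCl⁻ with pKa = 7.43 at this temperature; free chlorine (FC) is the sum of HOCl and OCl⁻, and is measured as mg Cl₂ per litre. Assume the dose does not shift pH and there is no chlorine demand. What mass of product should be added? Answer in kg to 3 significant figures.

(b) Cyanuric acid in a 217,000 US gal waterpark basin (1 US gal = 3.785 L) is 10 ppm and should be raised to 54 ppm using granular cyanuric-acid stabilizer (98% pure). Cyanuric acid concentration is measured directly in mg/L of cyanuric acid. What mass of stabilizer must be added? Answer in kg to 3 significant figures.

(a) Volume: 65,100 US gal × 3.785 L/gal = 246,404 L.
(a) [OCl⁻]/[HOCl] = 10^(pH − pKa) = 10^(7.8 − 7.43) = 2.344; fraction as HOCl = 1/(1 + 2.344) = 0.299.
(a) Free chlorine required for 1.72 ppm HOCl: 1.72 / 0.299 = 5.752 ppm.
(a) FC to add: 5.752 − 0 = 5.752 mg/L as Cl₂.
(a) Cl₂ equivalent: 5.752 mg/L × 246,404 L = 1417 g.
(a) Product at 88.7% available Cl: 1417 / 0.887 = 1598 g.

(b) Volume: 217,000 US gal × 3.785 L/gal = 821,345 L.
(b) CYA to add: (54 − 10) = 44 mg/L × 821,345 L = 36,140 g cyanuric acid.
(b) At 98% purity: 36,140 / 0.98 = 36,880 g product.

(a) 1.60 kg; (b) 36.9 kg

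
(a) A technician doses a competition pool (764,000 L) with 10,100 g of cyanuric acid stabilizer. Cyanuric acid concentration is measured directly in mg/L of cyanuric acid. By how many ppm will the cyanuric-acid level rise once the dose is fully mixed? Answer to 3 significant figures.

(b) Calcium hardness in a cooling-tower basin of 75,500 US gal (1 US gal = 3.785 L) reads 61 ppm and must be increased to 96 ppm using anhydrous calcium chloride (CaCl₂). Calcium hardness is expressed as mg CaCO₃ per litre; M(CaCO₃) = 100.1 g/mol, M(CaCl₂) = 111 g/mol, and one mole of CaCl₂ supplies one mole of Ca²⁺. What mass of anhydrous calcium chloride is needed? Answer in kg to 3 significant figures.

(a) 13.2 ppm; (b) 11.1 kg

(a) Rise: 10,100 g / 764,000 L × 1000 = 13.22 mg/L.

(b) Volume: 75,500 US gal × 3.785 L/gal = 285,768 L.
(b) Hardness to add: (96 − 61) = 35 mg/L as CaCO₃ × 285,768 L = 10,000 g as CaCO₃.
(b) Moles of Ca²⁺ (1 mol Ca²⁺ ≡ 1 mol CaCO₃): 10,000 / 100.1 g/mol = 99.92 mol.
(b) Mass of CaCl₂: 99.92 × 111 = 11,090 g.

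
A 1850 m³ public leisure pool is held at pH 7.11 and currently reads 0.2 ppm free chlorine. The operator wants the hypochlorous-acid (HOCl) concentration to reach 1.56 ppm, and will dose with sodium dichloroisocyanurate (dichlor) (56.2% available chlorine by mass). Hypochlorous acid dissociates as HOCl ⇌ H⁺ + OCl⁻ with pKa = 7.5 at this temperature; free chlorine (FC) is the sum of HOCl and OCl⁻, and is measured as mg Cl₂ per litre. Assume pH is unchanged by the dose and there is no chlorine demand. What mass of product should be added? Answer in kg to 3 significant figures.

Volume: 1850 m³ = 1,850,000 L.
[OCl⁻]/[HOCl] = 10^(pH − pKa) = 10^(7.11 − 7.5) = 0.4074; fraction as HOCl = 1/(1 + 0.4074) = 0.7105.
Free chlorine required for 1.56 ppm HOCl: 1.56 / 0.7105 = 2.196 ppm.
FC to add: 2.196 − 0.2 = 1.996 mg/L as Cl₂.
Cl₂ equivalent: 1.996 mg/L × 1,850,000 L = 3692 g.
Product at 56.2% available Cl: 3692 / 0.562 = 6569 g.

6.57 kg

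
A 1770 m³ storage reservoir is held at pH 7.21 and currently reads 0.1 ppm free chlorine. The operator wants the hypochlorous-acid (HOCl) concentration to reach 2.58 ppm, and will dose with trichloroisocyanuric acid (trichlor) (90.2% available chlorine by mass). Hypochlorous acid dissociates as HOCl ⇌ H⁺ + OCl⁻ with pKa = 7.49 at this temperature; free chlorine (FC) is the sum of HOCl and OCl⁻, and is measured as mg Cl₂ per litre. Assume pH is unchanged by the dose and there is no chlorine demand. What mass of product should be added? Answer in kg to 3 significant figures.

Volume: 1770 m³ = 1,770,000 L.
[OCl⁻]/[HOCl] = 10^(pH − pKa) = 10^(7.21 − 7.49) = 0.5248; fraction as HOCl = 1/(1 + 0.5248) = 0.6558.
Free chlorine required for 2.58 ppm HOCl: 2.58 / 0.6558 = 3.934 ppm.
FC to add: 3.934 − 0.1 = 3.834 mg/L as Cl₂.
Cl₂ equivalent: 3.834 mg/L × 1,770,000 L = 6786 g.
Product at 90.2% available Cl: 6786 / 0.902 = 7523 g.

7.52 kg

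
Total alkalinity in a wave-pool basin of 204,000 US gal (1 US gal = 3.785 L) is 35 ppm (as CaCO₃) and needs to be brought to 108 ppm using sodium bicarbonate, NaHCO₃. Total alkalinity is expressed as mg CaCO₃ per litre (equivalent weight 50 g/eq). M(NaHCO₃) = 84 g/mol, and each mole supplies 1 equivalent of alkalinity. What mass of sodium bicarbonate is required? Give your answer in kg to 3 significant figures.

Volume: 204,000 US gal × 3.785 L/gal = 772,140 L.
Alkalinity to add: (108 − 35) = 73 mg/L as CaCO₃ × 772,140 L = 56,370 g as CaCO₃.
Equivalents: 56,370 g ÷ 50 g/eq = 1127 eq.
NaHCO₃ supplies 1 eq per mole → 1127 mol.
Mass: 1127 mol × 84 g/mol = 94,700 g.

94.7 kg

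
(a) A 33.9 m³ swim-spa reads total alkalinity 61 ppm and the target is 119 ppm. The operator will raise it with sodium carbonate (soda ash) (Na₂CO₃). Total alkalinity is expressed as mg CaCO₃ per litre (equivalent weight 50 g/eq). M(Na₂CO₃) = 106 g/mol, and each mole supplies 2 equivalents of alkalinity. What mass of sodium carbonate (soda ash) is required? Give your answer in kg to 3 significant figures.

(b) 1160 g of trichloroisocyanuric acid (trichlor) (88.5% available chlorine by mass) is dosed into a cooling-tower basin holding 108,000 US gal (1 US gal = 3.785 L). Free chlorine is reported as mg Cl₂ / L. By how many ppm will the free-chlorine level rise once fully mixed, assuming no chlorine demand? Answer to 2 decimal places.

(a) 2.08 kg; (b) 2.51 ppm

(a) Volume: 33.9 m³ = 33,900 L.
(a) Alkalinity to add: (119 − 61) = 58 mg/L as CaCO₃ × 33,900 L = 1966 g as CaCO₃.
(a) Equivalents: 1966 g ÷ 50 g/eq = 39.32 eq.
(a) Each mole of Na₂CO₃ supplies 2 eq, so 39.32 / 2 = 19.66 mol.
(a) Mass: 19.66 mol × 106 g/mol = 2084 g.

(b) Volume: 108,000 US gal × 3.785 L/gal = 408,780 L.
(b) Available chlorine delivered: 1160 g × 0.885 = 1027 g as Cl₂.
(b) Concentration rise: 1027 g / 408,780 L = 2.511 mg/L = 2.51 ppm.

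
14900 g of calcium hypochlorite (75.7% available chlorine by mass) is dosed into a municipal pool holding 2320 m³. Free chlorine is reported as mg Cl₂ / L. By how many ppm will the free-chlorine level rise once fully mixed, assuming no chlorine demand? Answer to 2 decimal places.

Volume: 2320 m³ = 2,320,000 L.
Available chlorine delivered: 14,900 g × 0.757 = 11,280 g as Cl₂.
Concentration rise: 11,280 g / 2,320,000 L = 4.862 mg/L = 4.86 ppm.

4.86 ppm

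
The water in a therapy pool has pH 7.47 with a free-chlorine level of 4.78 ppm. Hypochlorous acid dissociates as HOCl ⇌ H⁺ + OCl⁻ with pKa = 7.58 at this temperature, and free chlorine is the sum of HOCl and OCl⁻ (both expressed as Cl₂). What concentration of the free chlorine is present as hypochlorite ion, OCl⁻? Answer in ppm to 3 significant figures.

[OCl⁻]/[HOCl] = 10^(pH − pKa) = 10^(7.47 − 7.58) = 10^-0.11 = 0.7762.
Fraction as HOCl = 1 / (1 + 0.7762) = 0.563.
OCl⁻ = (1 − 0.563) × 4.78 ppm = 2.089 ppm.

2.09 ppm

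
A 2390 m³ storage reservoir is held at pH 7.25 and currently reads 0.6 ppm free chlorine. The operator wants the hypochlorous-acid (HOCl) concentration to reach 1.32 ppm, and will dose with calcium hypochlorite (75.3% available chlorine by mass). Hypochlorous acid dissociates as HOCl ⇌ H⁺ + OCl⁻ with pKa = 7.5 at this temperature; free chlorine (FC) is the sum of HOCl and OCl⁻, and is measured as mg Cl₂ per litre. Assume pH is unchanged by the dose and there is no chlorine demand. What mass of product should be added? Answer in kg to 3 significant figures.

Volume: 2390 m³ = 2,390,000 L.
[OCl⁻]/[HOCl] = 10^(pH − pKa) = 10^(7.25 − 7.5) = 0.5623; fraction as HOCl = 1/(1 + 0.5623) = 0.6401.
Free chlorine required for 1.32 ppm HOCl: 1.32 / 0.6401 = 2.062 ppm.
FC to add: 2.062 − 0.6 = 1.462 mg/L as Cl₂.
Cl₂ equivalent: 1.462 mg/L × 2,390,000 L = 3495 g.
Product at 75.3% available Cl: 3495 / 0.753 = 4641 g.

4.64 kg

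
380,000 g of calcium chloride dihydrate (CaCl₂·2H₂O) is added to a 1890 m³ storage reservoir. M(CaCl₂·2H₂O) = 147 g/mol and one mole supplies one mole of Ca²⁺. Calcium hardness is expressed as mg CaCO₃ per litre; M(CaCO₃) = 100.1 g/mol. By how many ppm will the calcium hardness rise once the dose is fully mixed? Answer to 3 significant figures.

137 ppm

Volume: 1890 m³ = 1,890,000 L.
Moles of Ca²⁺: 380,000 g ÷ 147 g/mol = 2585 mol.
As CaCO₃: 2585 mol × 100.1 g/mol = 258,800 g.
Rise: 258,800 g / 1,890,000 L × 1000 = 136.9 mg/L.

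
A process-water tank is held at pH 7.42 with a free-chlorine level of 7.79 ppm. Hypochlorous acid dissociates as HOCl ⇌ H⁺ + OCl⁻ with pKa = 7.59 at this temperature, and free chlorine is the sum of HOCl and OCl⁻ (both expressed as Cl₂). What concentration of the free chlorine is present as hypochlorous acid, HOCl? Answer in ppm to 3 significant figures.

4.65 ppm

[OCl⁻]/[HOCl] = 10^(pH − pKa) = 10^(7.42 − 7.59) = 10^-0.17 = 0.6761.
Fraction as HOCl = 1 / (1 + 0.6761) = 0.5966.
HOCl = 0.5966 × 7.79 ppm = 4.648 ppm.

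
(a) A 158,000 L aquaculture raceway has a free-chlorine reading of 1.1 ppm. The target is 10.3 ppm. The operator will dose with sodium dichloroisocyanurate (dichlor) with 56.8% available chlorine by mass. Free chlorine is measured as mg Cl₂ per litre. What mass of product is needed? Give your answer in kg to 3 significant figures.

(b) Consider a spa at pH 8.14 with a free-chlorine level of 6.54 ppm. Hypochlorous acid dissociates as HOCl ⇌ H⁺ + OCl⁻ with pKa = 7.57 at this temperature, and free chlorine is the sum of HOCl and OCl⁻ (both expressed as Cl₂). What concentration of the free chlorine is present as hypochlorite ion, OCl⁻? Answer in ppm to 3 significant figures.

(a) Chlorine deficit: 10.3 − 1.1 = 9.2 ppm = 9.2 mg/L as Cl₂.
(a) Cl₂ equivalent needed: 9.2 mg/L × 158,000 L = 1,454,000 mg = 1454 g.
(a) Product at 56.8% available chlorine: 1454 / 0.568 = 2559 g.

(b) [OCl⁻]/[HOCl] = 10^(pH − pKa) = 10^(8.14 − 7.57) = 10^0.57 = 3.715.
(b) Fraction as HOCl = 1 / (1 + 3.715) = 0.2121.
(b) OCl⁻ = (1 − 0.2121) × 6.54 ppm = 5.153 ppm.

(a) 2.56 kg; (b) 5.15 ppm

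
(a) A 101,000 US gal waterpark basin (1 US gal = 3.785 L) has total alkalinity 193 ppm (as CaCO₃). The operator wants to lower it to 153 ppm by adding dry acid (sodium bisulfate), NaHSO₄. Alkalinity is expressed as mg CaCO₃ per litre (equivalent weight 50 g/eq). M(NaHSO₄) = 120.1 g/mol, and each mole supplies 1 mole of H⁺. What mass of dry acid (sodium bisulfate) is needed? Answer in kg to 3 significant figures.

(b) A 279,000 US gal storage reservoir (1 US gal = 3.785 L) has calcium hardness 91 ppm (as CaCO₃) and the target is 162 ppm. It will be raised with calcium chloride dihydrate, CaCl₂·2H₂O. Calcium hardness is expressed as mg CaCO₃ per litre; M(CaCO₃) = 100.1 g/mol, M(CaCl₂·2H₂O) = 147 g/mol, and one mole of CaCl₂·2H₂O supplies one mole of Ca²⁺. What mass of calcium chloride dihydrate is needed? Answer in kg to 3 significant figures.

(a) 36.7 kg; (b) 110 kg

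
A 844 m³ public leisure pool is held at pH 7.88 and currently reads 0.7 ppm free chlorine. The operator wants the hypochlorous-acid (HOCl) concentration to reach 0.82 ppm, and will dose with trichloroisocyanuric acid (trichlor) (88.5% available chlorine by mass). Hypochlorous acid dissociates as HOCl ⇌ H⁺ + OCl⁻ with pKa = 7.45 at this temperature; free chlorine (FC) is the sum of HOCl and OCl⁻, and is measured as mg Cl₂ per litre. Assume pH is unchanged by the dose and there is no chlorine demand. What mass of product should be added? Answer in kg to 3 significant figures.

2.22 kg

Volume: 844 m³ = 844,000 L.
[OCl⁻]/[HOCl] = 10^(pH − pKa) = 10^(7.88 − 7.45) = 2.692; fraction as HOCl = 1/(1 + 2.692) = 0.2709.
Free chlorine required for 0.82 ppm HOCl: 0.82 / 0.2709 = 3.027 ppm.
FC to add: 3.027 − 0.7 = 2.327 mg/L as Cl₂.
Cl₂ equivalent: 2.327 mg/L × 844,000 L = 1964 g.
Product at 88.5% available Cl: 1964 / 0.885 = 2219 g.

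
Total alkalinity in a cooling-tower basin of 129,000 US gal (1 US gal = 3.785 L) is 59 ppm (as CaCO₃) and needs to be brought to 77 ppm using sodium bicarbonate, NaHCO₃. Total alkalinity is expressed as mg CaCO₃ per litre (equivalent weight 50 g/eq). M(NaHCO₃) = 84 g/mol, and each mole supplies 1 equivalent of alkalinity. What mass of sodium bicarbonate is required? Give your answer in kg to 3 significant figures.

Volume: 129,000 US gal × 3.785 L/gal = 488,265 L.
Alkalinity to add: (77 − 59) = 18 mg/L as CaCO₃ × 488,265 L = 8789 g as CaCO₃.
Equivalents: 8789 g ÷ 50 g/eq = 175.8 eq.
NaHCO₃ supplies 1 eq per mole → 175.8 mol.
Mass: 175.8 mol × 84 g/mol = 14,770 g.

14.8 kg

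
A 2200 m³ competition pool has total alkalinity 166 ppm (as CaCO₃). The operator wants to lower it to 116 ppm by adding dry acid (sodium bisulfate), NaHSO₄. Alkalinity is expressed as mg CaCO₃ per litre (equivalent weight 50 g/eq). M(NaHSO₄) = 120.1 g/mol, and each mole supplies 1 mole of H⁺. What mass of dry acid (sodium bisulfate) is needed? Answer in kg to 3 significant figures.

Volume: 2200 m³ = 2,200,000 L.
Alkalinity to neutralize: (166 − 116) = 50 mg/L as CaCO₃ × 2,200,000 L = 110,000 g as CaCO₃.
Equivalents of H⁺ required: 110,000 ÷ 50 g/eq = 2200 eq = 2200 mol NaHSO₄.
Mass of NaHSO₄: 2200 × 120.1 = 264,200 g.

264 kg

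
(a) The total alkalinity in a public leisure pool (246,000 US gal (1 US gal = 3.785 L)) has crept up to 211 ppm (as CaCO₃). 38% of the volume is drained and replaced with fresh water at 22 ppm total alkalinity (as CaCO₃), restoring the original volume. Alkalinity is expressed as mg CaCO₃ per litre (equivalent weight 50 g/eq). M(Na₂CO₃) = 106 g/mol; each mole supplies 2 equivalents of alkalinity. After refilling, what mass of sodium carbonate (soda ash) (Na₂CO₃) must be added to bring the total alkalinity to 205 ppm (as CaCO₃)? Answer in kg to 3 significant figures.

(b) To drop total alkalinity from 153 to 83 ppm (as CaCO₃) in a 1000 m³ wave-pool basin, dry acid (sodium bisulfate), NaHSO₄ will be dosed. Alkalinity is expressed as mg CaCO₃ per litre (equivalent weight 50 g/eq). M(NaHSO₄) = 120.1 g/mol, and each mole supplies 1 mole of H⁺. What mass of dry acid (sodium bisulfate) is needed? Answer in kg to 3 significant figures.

(a) 65.0 kg; (b) 168 kg

(a) Volume: 246,000 US gal × 3.785 L/gal = 931,110 L.
(a) After draining 38% and refilling: 211 × 0.62 + 22 × 0.38 = 139.18 ppm.
(a) Deficit to target: 205 − 139.18 = 65.82 mg/L.
(a) As CaCO₃: 65.82 mg/L × 931,110 L = 61,290 g; ÷ 50 g/eq ÷ 2 = 612.9 mol Na₂CO₃.
(a) Mass: 612.9 × 106 = 64,960 g.

(b) Volume: 1000 m³ = 1,000,000 L.
(b) Alkalinity to neutralize: (153 − 83) = 70 mg/L as CaCO₃ × 1,000,000 L = 70,000 g as CaCO₃.
(b) Equivalents of H⁺ required: 70,000 ÷ 50 g/eq = 1400 eq = 1400 mol NaHSO₄.
(b) Mass of NaHSO₄: 1400 × 120.1 = 168,100 g.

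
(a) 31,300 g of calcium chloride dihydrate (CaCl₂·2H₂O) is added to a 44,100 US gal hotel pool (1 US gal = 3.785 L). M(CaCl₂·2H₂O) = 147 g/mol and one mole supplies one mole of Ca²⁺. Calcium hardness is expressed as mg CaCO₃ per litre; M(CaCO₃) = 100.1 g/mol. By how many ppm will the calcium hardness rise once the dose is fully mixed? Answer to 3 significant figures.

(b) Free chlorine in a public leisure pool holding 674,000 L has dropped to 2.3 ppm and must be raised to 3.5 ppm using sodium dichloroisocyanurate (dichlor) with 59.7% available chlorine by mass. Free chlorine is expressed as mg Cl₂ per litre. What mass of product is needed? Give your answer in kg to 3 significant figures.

(a) 128 ppm; (b) 1.35 kg

(a) Volume: 44,100 US gal × 3.785 L/gal = 166,918 L.
(a) Moles of Ca²⁺: 31,300 g ÷ 147 g/mol = 212.9 mol.
(a) As CaCO₃: 212.9 mol × 100.1 g/mol = 21,310 g.
(a) Rise: 21,310 g / 166,918 L × 1000 = 127.7 mg/L.

(b) Chlorine deficit: 3.5 − 2.3 = 1.2 ppm = 1.2 mg/L as Cl₂.
(b) Cl₂ equivalent needed: 1.2 mg/L × 674,000 L = 808,800 mg = 808.8 g.
(b) Product at 59.7% available chlorine: 808.8 / 0.597 = 1355 g.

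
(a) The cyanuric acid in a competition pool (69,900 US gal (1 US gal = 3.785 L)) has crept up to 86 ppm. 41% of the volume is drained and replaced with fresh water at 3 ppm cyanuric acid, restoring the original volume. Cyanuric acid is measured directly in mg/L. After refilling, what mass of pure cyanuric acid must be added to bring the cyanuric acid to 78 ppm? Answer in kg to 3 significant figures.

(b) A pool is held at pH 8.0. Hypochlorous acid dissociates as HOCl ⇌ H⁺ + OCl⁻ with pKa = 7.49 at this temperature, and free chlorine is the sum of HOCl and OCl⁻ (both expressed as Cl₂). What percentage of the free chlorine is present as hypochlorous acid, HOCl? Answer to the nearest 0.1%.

(a) 6.89 kg; (b) 23.6%

(a) Volume: 69,900 US gal × 3.785 L/gal = 264,572 L.
(a) After draining 41% and refilling: 86 × 0.59 + 3 × 0.41 = 51.97 ppm.
(a) Deficit to target: 78 − 51.97 = 26.03 mg/L.
(a) Mass: 26.03 mg/L × 264,572 L = 6887 g cyanuric acid.

(b) [OCl⁻]/[HOCl] = 10^(pH − pKa) = 10^(8.0 − 7.49) = 10^0.51 = 3.236.
(b) Fraction as HOCl = 1 / (1 + 3.236) = 0.2361.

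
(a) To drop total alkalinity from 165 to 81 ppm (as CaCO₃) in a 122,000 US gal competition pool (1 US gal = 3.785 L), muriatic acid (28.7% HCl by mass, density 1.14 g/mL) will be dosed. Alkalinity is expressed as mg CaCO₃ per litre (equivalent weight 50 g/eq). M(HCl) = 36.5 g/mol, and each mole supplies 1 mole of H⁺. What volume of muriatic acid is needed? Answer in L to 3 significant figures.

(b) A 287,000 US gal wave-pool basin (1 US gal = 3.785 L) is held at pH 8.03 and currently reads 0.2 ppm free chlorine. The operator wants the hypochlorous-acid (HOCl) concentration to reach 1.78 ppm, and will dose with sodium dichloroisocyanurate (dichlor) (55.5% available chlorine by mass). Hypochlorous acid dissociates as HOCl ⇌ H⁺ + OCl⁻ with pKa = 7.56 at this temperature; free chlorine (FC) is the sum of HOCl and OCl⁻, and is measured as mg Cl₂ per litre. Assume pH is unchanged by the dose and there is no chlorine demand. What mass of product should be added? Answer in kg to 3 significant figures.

(a) 86.5 L; (b) 13.4 kg

(a) Volume: 122,000 US gal × 3.785 L/gal = 461,770 L.
(a) Alkalinity to neutralize: (165 − 81) = 84 mg/L as CaCO₃ × 461,770 L = 38,790 g as CaCO₃.
(a) Equivalents of H⁺ required: 38,790 ÷ 50 g/eq = 775.8 eq = 775.8 mol HCl.
(a) Mass of HCl: 775.8 × 36.5 = 28,320 g.
(a) Mass of 28.7% solution: 28,320 / 0.287 = 98,660 g.
(a) Volume: 98,660 g ÷ 1.14 g/mL = 86,540 mL.

(b) Volume: 287,000 US gal × 3.785 L/gal = 1,086,295 L.
(b) [OCl⁻]/[HOCl] = 10^(pH − pKa) = 10^(8.03 − 7.56) = 2.951; fraction as HOCl = 1/(1 + 2.951) = 0.2531.
(b) Free chlorine required for 1.78 ppm HOCl: 1.78 / 0.2531 = 7.033 ppm.
(b) FC to add: 7.033 − 0.2 = 6.833 mg/L as Cl₂.
(b) Cl₂ equivalent: 6.833 mg/L × 1,086,295 L = 7423 g.
(b) Product at 55.5% available Cl: 7423 / 0.555 = 13,370 g.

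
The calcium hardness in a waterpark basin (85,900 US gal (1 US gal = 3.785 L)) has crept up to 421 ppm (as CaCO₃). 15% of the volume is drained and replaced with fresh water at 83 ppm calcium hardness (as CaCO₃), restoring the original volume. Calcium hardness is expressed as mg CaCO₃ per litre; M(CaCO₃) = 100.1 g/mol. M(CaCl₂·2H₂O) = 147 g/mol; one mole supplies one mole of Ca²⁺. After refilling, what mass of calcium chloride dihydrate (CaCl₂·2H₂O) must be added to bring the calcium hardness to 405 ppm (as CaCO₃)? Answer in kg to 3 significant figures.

16.6 kg

Volume: 85,900 US gal × 3.785 L/gal = 325,132 L.
After draining 15% and refilling: 421 × 0.85 + 83 × 0.15 = 370.3 ppm.
Deficit to target: 405 − 370.3 = 34.7 mg/L.
As CaCO₃: 34.7 mg/L × 325,132 L = 11,280 g; ÷ 100.1 = 112.7 mol Ca²⁺.
Mass: 112.7 × 147 = 16,570 g.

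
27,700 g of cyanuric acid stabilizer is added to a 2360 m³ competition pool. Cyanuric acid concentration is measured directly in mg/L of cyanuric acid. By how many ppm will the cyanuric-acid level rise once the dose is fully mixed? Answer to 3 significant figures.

Volume: 2360 m³ = 2,360,000 L.
Rise: 27,700 g / 2,360,000 L × 1000 = 11.74 mg/L.

11.7 ppm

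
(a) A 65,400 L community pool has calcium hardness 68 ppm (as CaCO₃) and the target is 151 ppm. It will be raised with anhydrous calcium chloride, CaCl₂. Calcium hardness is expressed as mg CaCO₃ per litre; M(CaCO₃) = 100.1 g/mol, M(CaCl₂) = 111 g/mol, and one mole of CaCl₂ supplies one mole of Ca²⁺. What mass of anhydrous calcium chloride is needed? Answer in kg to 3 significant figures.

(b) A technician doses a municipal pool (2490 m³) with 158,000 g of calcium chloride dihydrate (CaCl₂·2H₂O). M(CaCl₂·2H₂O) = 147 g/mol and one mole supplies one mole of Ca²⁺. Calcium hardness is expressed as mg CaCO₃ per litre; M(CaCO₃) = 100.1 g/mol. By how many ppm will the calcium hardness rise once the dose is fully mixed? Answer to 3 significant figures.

(a) Hardness to add: (151 − 68) = 83 mg/L as CaCO₃ × 65,400 L = 5428 g as CaCO₃.
(a) Moles of Ca²⁺ (1 mol Ca²⁺ ≡ 1 mol CaCO₃): 5428 / 100.1 g/mol = 54.23 mol.
(a) Mass of CaCl₂: 54.23 × 111 = 6019 g.

(b) Volume: 2490 m³ = 2,490,000 L.
(b) Moles of Ca²⁺: 158,000 g ÷ 147 g/mol = 1075 mol.
(b) As CaCO₃: 1075 mol × 100.1 g/mol = 107,600 g.
(b) Rise: 107,600 g / 2,490,000 L × 1000 = 43.21 mg/L.

(a) 6.02 kg; (b) 43.2 ppm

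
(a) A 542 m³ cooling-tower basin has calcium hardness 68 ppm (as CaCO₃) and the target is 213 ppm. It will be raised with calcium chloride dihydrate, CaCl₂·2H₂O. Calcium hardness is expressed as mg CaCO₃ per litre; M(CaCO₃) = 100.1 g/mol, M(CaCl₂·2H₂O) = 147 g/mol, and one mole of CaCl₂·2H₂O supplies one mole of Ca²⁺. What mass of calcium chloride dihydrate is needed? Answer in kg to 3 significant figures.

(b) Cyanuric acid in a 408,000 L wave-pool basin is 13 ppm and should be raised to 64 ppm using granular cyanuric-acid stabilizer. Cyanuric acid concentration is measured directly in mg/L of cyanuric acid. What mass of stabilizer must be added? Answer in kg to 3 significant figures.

(a) 115 kg; (b) 20.8 kg

(a) Volume: 542 m³ = 542,000 L.
(a) Hardness to add: (213 − 68) = 145 mg/L as CaCO₃ × 542,000 L = 78,590 g as CaCO₃.
(a) Moles of Ca²⁺ (1 mol Ca²⁺ ≡ 1 mol CaCO₃): 78,590 / 100.1 g/mol = 785.1 mol.
(a) Mass of CaCl₂·2H₂O: 785.1 × 147 = 115,400 g.

(b) CYA to add: (64 − 13) = 51 mg/L × 408,000 L = 20,810 g cyanuric acid.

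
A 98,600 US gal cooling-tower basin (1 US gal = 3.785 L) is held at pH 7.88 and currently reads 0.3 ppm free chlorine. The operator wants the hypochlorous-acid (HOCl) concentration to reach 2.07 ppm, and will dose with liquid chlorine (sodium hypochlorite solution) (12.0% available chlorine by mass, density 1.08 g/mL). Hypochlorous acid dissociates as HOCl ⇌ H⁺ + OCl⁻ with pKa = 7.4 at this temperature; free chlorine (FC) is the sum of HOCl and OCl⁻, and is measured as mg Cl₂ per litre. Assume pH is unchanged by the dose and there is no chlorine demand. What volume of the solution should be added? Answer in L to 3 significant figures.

23.1 L

Volume: 98,600 US gal × 3.785 L/gal = 373,201 L.
[OCl⁻]/[HOCl] = 10^(pH − pKa) = 10^(7.88 − 7.4) = 3.02; fraction as HOCl = 1/(1 + 3.02) = 0.2488.
Free chlorine required for 2.07 ppm HOCl: 2.07 / 0.2488 = 8.321 ppm.
FC to add: 8.321 − 0.3 = 8.021 mg/L as Cl₂.
Cl₂ equivalent: 8.021 mg/L × 373,201 L = 2994 g.
Product at 12.0% available Cl: 2994 / 0.12 = 24,950 g.
Volume: 24,950 g ÷ 1.08 g/mL = 23,100 mL.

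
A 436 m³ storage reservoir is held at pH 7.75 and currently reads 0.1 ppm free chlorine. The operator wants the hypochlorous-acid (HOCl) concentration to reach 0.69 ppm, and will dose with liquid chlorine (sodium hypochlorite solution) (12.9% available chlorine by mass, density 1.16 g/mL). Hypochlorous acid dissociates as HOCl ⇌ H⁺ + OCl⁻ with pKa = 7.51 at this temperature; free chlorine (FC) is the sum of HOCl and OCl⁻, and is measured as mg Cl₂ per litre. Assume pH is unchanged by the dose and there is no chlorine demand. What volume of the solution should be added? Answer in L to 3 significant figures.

Volume: 436 m³ = 436,000 L.
[OCl⁻]/[HOCl] = 10^(pH − pKa) = 10^(7.75 − 7.51) = 1.738; fraction as HOCl = 1/(1 + 1.738) = 0.3653.
Free chlorine required for 0.69 ppm HOCl: 0.69 / 0.3653 = 1.889 ppm.
FC to add: 1.889 − 0.1 = 1.789 mg/L as Cl₂.
Cl₂ equivalent: 1.789 mg/L × 436,000 L = 780 g.
Product at 12.9% available Cl: 780 / 0.129 = 6047 g.
Volume: 6047 g ÷ 1.16 g/mL = 5213 mL.

5.21 L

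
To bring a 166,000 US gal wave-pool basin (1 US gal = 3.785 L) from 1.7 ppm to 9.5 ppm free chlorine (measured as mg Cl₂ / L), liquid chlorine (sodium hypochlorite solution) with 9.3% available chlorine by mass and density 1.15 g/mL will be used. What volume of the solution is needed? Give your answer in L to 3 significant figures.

45.8 L

Volume: 166,000 US gal × 3.785 L/gal = 628,310 L.
Chlorine deficit: 9.5 − 1.7 = 7.8 ppm = 7.8 mg/L as Cl₂.
Cl₂ equivalent needed: 7.8 mg/L × 628,310 L = 4,901,000 mg = 4901 g.
Product at 9.3% available chlorine: 4901 / 0.093 = 52,700 g.
Volume at density 1.15 g/mL: 52,700 g ÷ 1.15 g/mL = 45,820 mL.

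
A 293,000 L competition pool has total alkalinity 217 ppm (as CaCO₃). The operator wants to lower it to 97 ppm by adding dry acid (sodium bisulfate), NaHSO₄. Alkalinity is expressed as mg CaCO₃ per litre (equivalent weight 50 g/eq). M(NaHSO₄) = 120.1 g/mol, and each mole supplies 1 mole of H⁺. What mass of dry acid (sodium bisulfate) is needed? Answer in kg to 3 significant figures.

Alkalinity to neutralize: (217 − 97) = 120 mg/L as CaCO₃ × 293,000 L = 35,160 g as CaCO₃.
Equivalents of H⁺ required: 35,160 ÷ 50 g/eq = 703.2 eq = 703.2 mol NaHSO₄.
Mass of NaHSO₄: 703.2 × 120.1 = 84,450 g.

84.5 kg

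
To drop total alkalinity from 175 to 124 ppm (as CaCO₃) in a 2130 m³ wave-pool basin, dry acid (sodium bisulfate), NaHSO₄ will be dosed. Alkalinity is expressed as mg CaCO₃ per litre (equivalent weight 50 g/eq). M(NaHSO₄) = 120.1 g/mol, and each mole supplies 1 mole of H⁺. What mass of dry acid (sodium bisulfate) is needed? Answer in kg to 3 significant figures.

Volume: 2130 m³ = 2,130,000 L.
Alkalinity to neutralize: (175 − 124) = 51 mg/L as CaCO₃ × 2,130,000 L = 108,600 g as CaCO₃.
Equivalents of H⁺ required: 108,600 ÷ 50 g/eq = 2173 eq = 2173 mol NaHSO₄.
Mass of NaHSO₄: 2173 × 120.1 = 260,900 g.

261 kg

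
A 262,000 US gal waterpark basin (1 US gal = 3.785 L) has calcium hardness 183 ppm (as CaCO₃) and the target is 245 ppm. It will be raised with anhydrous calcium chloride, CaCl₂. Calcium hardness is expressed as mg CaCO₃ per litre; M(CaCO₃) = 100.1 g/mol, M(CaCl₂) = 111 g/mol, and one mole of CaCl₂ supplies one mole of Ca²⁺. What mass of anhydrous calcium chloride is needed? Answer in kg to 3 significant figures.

68.2 kg

Volume: 262,000 US gal × 3.785 L/gal = 991,670 L.
Hardness to add: (245 − 183) = 62 mg/L as CaCO₃ × 991,670 L = 61,480 g as CaCO₃.
Moles of Ca²⁺ (1 mol Ca²⁺ ≡ 1 mol CaCO₃): 61,480 / 100.1 g/mol = 614.2 mol.
Mass of CaCl₂: 614.2 × 111 = 68,180 g.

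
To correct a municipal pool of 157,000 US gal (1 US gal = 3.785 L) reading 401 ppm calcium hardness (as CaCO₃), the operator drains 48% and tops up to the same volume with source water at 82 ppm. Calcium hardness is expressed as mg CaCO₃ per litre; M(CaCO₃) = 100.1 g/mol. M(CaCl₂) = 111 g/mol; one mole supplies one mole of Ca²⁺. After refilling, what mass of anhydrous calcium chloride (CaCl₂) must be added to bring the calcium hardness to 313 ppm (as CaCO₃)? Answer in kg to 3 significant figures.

Volume: 157,000 US gal × 3.785 L/gal = 594,245 L.
After draining 48% and refilling: 401 × 0.52 + 82 × 0.48 = 247.88 ppm.
Deficit to target: 313 − 247.88 = 65.12 mg/L.
As CaCO₃: 65.12 mg/L × 594,245 L = 38,700 g; ÷ 100.1 = 386.6 mol Ca²⁺.
Mass: 386.6 × 111 = 42,910 g.

42.9 kg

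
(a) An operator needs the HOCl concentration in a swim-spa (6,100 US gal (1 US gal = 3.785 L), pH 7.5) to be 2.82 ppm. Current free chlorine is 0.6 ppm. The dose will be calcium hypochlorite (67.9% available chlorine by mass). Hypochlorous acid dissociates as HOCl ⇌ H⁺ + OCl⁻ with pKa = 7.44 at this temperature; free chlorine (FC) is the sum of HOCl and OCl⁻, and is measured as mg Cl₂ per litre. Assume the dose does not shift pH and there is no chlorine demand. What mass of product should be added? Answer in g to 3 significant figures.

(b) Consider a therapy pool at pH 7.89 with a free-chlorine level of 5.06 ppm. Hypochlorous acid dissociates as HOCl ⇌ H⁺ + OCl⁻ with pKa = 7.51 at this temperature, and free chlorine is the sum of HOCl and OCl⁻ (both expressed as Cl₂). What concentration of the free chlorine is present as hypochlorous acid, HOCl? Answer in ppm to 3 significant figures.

(a) 186 g; (b) 1.49 ppm

(a) Volume: 6,100 US gal × 3.785 L/gal = 23,088 L.
(a) [OCl⁻]/[HOCl] = 10^(pH − pKa) = 10^(7.5 − 7.44) = 1.148; fraction as HOCl = 1/(1 + 1.148) = 0.4655.
(a) Free chlorine required for 2.82 ppm HOCl: 2.82 / 0.4655 = 6.058 ppm.
(a) FC to add: 6.058 − 0.6 = 5.458 mg/L as Cl₂.
(a) Cl₂ equivalent: 5.458 mg/L × 23,088 L = 126 g.
(a) Product at 67.9% available Cl: 126 / 0.679 = 185.6 g.

(b) [OCl⁻]/[HOCl] = 10^(pH − pKa) = 10^(7.89 − 7.51) = 10^0.38 = 2.399.
(b) Fraction as HOCl = 1 / (1 + 2.399) = 0.2942.
(b) HOCl = 0.2942 × 5.06 ppm = 1.489 ppm.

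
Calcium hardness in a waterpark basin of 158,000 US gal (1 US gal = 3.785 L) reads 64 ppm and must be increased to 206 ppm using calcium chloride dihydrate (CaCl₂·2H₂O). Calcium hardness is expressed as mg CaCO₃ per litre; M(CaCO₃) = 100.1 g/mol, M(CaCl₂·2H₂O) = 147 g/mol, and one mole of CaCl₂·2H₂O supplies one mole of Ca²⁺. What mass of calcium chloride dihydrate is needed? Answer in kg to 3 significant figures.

125 kg

Volume: 158,000 US gal × 3.785 L/gal = 598,030 L.
Hardness to add: (206 − 64) = 142 mg/L as CaCO₃ × 598,030 L = 84,920 g as CaCO₃.
Moles of Ca²⁺ (1 mol Ca²⁺ ≡ 1 mol CaCO₃): 84,920 / 100.1 g/mol = 848.4 mol.
Mass of CaCl₂·2H₂O: 848.4 × 147 = 124,700 g.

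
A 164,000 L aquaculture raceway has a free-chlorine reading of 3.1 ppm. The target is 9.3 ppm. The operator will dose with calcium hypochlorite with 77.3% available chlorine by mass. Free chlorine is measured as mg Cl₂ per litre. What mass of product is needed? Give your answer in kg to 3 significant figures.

1.32 kg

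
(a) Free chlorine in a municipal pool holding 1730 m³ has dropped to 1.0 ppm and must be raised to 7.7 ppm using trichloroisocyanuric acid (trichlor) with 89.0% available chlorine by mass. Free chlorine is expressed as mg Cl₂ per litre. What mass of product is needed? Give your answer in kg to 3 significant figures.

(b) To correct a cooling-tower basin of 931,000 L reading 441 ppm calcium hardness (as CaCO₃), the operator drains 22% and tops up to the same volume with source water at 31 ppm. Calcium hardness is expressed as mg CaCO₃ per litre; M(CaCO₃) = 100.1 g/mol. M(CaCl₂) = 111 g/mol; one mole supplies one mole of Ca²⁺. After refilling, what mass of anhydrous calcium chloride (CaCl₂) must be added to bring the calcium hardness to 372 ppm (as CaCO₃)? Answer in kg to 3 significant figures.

(a) 13.0 kg; (b) 21.9 kg

(a) Volume: 1730 m³ = 1,730,000 L.
(a) Chlorine deficit: 7.7 − 1.0 = 6.7 ppm = 6.7 mg/L as Cl₂.
(a) Cl₂ equivalent needed: 6.7 mg/L × 1,730,000 L = 11,590,000 mg = 11,590 g.
(a) Product at 89.0% available chlorine: 11,590 / 0.89 = 13,020 g.

(b) After draining 22% and refilling: 441 × 0.78 + 31 × 0.22 = 350.8 ppm.
(b) Deficit to target: 372 − 350.8 = 21.2 mg/L.
(b) As CaCO₃: 21.2 mg/L × 931,000 L = 19,740 g; ÷ 100.1 = 197.2 mol Ca²⁺.
(b) Mass: 197.2 × 111 = 21,890 g.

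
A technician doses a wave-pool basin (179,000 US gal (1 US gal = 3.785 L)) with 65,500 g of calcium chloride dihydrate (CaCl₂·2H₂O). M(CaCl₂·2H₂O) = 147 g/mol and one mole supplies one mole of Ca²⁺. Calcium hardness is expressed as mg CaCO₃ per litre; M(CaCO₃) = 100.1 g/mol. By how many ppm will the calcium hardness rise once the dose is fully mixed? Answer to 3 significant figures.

Volume: 179,000 US gal × 3.785 L/gal = 677,515 L.
Moles of Ca²⁺: 65,500 g ÷ 147 g/mol = 445.6 mol.
As CaCO₃: 445.6 mol × 100.1 g/mol = 44,600 g.
Rise: 44,600 g / 677,515 L × 1000 = 65.83 mg/L.

65.8 ppm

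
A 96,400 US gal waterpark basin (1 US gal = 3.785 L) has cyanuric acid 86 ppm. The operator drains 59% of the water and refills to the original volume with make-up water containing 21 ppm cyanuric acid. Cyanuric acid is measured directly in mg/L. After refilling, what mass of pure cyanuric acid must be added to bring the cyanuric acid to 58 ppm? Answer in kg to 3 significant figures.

3.78 kg

Volume: 96,400 US gal × 3.785 L/gal = 364,874 L.
After draining 59% and refilling: 86 × 0.41 + 21 × 0.59 = 47.65 ppm.
Deficit to target: 58 − 47.65 = 10.35 mg/L.
Mass: 10.35 mg/L × 364,874 L = 3776 g cyanuric acid.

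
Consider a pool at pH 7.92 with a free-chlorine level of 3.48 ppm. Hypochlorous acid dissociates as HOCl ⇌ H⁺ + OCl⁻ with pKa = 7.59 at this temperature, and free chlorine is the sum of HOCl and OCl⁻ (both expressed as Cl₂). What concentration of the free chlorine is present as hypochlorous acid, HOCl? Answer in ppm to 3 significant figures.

1.11 ppm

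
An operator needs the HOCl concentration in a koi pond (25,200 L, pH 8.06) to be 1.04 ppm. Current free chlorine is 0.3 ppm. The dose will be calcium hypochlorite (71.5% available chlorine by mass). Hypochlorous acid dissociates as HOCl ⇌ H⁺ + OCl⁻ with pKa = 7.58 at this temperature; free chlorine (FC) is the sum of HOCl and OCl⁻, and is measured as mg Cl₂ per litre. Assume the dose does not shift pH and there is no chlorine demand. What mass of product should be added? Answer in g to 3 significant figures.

137 g

[OCl⁻]/[HOCl] = 10^(pH − pKa) = 10^(8.06 − 7.58) = 3.02; fraction as HOCl = 1/(1 + 3.02) = 0.2488.
Free chlorine required for 1.04 ppm HOCl: 1.04 / 0.2488 = 4.181 ppm.
FC to add: 4.181 − 0.3 = 3.881 mg/L as Cl₂.
Cl₂ equivalent: 3.881 mg/L × 25,200 L = 97.79 g.
Product at 71.5% available Cl: 97.79 / 0.715 = 136.8 g.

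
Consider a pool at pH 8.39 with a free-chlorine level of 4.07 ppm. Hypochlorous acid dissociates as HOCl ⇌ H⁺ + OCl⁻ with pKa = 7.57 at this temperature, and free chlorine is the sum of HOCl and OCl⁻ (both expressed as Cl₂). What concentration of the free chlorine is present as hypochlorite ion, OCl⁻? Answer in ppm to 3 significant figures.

3.53 ppm

[OCl⁻]/[HOCl] = 10^(pH − pKa) = 10^(8.39 − 7.57) = 10^0.82 = 6.607.
Fraction as HOCl = 1 / (1 + 6.607) = 0.1315.
OCl⁻ = (1 − 0.1315) × 4.07 ppm = 3.535 ppm.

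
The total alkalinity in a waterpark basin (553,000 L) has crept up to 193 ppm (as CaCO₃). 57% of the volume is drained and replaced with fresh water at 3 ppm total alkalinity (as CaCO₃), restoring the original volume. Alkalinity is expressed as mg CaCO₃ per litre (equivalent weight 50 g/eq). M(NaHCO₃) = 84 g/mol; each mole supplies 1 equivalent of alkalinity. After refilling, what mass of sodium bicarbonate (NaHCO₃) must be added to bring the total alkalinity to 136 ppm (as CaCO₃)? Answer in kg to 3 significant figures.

47.7 kg

After draining 57% and refilling: 193 × 0.43 + 3 × 0.57 = 84.7 ppm.
Deficit to target: 136 − 84.7 = 51.3 mg/L.
As CaCO₃: 51.3 mg/L × 553,000 L = 28,370 g; ÷ 50 g/eq ÷ 1 = 567.4 mol NaHCO₃.
Mass: 567.4 × 84 = 47,660 g.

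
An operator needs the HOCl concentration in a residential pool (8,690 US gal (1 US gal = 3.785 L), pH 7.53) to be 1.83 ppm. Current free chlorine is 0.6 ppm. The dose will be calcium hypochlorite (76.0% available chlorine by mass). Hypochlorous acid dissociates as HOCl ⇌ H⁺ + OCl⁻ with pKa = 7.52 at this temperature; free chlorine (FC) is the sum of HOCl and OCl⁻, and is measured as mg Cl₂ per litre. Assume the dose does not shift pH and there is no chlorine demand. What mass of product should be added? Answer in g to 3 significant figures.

134 g

Volume: 8,690 US gal × 3.785 L/gal = 32,892 L.
[OCl⁻]/[HOCl] = 10^(pH − pKa) = 10^(7.53 − 7.52) = 1.023; fraction as HOCl = 1/(1 + 1.023) = 0.4942.
Free chlorine required for 1.83 ppm HOCl: 1.83 / 0.4942 = 3.703 ppm.
FC to add: 3.703 − 0.6 = 3.103 mg/L as Cl₂.
Cl₂ equivalent: 3.103 mg/L × 32,892 L = 102.1 g.
Product at 76.0% available Cl: 102.1 / 0.76 = 134.3 g.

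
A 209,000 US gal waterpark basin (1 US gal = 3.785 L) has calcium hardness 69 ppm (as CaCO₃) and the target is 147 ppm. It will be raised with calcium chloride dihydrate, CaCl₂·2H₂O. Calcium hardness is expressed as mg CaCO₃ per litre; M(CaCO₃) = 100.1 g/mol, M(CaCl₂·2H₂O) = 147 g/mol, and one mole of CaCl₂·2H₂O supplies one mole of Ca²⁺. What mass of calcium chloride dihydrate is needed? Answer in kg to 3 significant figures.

90.6 kg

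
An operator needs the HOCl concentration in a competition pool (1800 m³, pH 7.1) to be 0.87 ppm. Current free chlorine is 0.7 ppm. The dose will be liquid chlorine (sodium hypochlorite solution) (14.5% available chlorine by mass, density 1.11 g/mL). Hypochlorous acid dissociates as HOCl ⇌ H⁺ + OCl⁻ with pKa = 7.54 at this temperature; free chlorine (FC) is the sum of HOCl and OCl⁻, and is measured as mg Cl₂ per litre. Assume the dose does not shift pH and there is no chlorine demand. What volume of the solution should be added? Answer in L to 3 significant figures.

Volume: 1800 m³ = 1,800,000 L.
[OCl⁻]/[HOCl] = 10^(pH − pKa) = 10^(7.1 − 7.54) = 0.3631; fraction as HOCl = 1/(1 + 0.3631) = 0.7336.
Free chlorine required for 0.87 ppm HOCl: 0.87 / 0.7336 = 1.186 ppm.
FC to add: 1.186 − 0.7 = 0.4859 mg/L as Cl₂.
Cl₂ equivalent: 0.4859 mg/L × 1,800,000 L = 874.6 g.
Product at 14.5% available Cl: 874.6 / 0.145 = 6032 g.
Volume: 6032 g ÷ 1.11 g/mL = 5434 mL.

5.43 L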